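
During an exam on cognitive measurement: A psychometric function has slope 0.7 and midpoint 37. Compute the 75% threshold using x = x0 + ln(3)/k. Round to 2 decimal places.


At P = 0.75: 0.75 = 1/(1 + e^(-k*(x-x0)))
Solving: e^(-k*(x-x0)) = 1/3
x = x0 + ln(3)/k
ln(3) = 1.0986
x = 37 + 1.0986/0.7
= 37 + 1.5694
= 38.57


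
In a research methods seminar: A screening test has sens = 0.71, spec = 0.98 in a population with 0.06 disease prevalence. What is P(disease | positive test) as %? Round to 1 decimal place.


PPV = (sens * prev) / (sens * prev + (1-spec) * (1-prev))
Numerator = 0.71 * 0.06 = 0.0426
P(positive and no disease) = (1 - spec) * (1 - prev) = (1 - 0.98) * (1 - 0.06) = 0.0188
Denominator = 0.0426 + 0.0188 = 0.0614
PPV = 0.0426 / 0.0614 = 0.693811
As percentage = 69.4


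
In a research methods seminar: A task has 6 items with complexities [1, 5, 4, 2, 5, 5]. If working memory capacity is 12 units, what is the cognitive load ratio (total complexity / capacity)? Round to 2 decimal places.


Total complexity = 1 + 5 + 4 + 2 + 5 + 5 = 22
Load = total / capacity = 22 / 12
= 1.83


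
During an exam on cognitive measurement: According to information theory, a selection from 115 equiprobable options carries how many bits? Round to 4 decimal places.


H = log2(n)
H = log2(115)
= 6.8455


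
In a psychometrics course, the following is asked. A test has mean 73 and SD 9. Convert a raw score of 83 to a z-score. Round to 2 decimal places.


z = (X - mu) / sigma
= (83 - 73) / 9
= 10 / 9
= 1.11


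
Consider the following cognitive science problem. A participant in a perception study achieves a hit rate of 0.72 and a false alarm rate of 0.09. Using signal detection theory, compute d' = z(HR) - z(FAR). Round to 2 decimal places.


d' = z(HR) - z(FAR)
z(0.72) = 0.5828
z(0.09) = -1.3408
d' = 0.5828 - -1.3408
= 1.92


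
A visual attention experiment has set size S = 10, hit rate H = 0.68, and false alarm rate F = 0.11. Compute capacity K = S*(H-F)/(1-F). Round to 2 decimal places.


K = S * (H - F) / (1 - F)
H - F = 0.57
1 - F = 0.89
K = 10 * 0.57 / 0.89
= 6.40


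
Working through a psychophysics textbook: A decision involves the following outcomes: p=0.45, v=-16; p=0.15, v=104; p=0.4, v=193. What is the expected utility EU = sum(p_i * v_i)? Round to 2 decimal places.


EU = sum(p_i * v_i)
0.45 * -16 = -7.2
0.15 * 104 = 15.6
0.4 * 193 = 77.2
EU = -7.2 + 15.6 + 77.2
= 85.60


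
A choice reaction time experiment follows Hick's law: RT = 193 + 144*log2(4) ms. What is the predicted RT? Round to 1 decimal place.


RT = 193 + 144 * log2(4)
log2(4) = 2.0
RT = 193 + 144 * 2.0
= 193 + 288.0
= 481.0 ms


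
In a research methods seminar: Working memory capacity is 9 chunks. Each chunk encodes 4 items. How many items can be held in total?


Total items = chunks * items_per_chunk
= 9 * 4
= 36


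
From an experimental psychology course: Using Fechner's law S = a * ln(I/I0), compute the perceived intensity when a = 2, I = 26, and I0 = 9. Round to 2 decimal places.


S = 2 * ln(26/9)
I/I0 = 2.888889
ln(2.888889) = 1.0609
S = 2 * 1.0609
= 2.12


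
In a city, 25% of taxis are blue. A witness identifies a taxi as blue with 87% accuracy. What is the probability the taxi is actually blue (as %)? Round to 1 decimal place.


P(blue | says blue) = P(says blue | blue)*P(blue) / [P(says blue | blue)*P(blue) + P(says blue | not blue)*P(not blue)]
Numerator = 0.87 * 0.25 = 0.2175
False identification = 0.13 * 0.75 = 0.0975
P = 0.2175 / (0.2175 + 0.0975)
= 0.2175 / 0.315
As percentage = 69.0


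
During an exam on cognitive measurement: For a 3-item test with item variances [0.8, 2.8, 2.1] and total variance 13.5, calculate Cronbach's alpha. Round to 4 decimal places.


alpha = (k/(k-1)) * (1 - sum(s_i^2)/s_total^2)
sum(item variances) = 5.7
k/(k-1) = 3/2 = 1.5
1 - 5.7/13.5 = 1 - 0.422222 = 0.577778
alpha = 1.5 * 0.577778
= 0.8667


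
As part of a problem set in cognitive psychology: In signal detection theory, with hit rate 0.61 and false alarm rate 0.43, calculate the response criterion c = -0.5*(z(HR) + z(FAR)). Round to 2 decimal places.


c = -0.5 * (z(HR) + z(FAR))
z(0.61) = 0.2793
z(0.43) = -0.1764
c = -0.5 * (0.2793 + -0.1764)
= -0.5 * 0.1029
= -0.05


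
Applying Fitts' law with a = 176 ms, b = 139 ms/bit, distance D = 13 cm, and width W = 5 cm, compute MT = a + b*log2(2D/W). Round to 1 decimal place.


MT = 176 + 139 * log2(2*13/5)
2D/W = 5.2
log2(5.2) = 2.3785
MT = 176 + 139 * 2.3785
= 506.6 ms


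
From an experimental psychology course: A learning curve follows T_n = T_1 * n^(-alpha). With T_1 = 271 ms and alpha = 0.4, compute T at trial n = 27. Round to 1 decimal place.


T_n = 271 * 27^(-0.4)
27^(-0.4) = 0.267581
T_n = 271 * 0.267581
= 72.5 ms


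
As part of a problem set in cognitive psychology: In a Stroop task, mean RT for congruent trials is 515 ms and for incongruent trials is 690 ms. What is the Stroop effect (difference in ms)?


Stroop effect = RT(incongruent) - RT(congruent)
= 690 - 515
= 175 ms


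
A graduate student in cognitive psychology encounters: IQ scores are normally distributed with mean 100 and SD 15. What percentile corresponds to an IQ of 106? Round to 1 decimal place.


z = (IQ - mean) / SD
z = (106 - 100) / 15 = 0.4
Percentile = Phi(0.4) * 100
Phi(0.4) = 0.655422
= 65.5


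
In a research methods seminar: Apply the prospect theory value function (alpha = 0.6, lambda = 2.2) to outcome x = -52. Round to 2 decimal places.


Since x = -52 < 0, use v(x) = -lambda*(-x)^alpha
(-x) = 52
52^0.6 = 10.7054
v(-52) = -2.2 * 10.7054
= -23.55


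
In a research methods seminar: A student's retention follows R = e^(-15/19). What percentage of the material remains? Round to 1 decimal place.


R = e^(-t/S)
-t/S = -15/19 = -0.789474
R = e^(-0.789474) = 0.454084
Percentage = 0.454084 * 100
= 45.4


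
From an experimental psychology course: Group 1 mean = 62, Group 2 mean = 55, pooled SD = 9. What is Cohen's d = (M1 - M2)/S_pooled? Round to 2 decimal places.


Cohen's d = (M1 - M2) / S_pooled
= (62 - 55) / 9
= 7 / 9
= 0.78


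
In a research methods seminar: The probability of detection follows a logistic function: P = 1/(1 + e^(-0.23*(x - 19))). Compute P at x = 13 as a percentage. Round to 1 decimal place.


P(x) = 1/(1 + e^(-0.23*(13 - 19)))
Exponent = -0.23 * -6 = 1.38
e^(1.38) = 3.974902
P = 1/(1 + 3.974902) = 0.201009
Percentage = 20.1


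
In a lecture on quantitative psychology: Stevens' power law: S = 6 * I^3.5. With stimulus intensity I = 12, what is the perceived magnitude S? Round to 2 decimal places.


S = 6 * 12^3.5
12^3.5 = 5985.9676
S = 6 * 5985.9676
= 35915.81


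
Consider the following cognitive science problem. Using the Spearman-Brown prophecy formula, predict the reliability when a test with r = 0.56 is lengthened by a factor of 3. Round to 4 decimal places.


r_new = n*r / (1 + (n-1)*r)
Numerator = 3 * 0.56 = 1.68
Denominator = 1 + 2 * 0.56 = 2.12
r_new = 1.68 / 2.12
= 0.7925


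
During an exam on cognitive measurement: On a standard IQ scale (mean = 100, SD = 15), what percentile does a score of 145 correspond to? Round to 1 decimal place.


z = (IQ - mean) / SD
z = (145 - 100) / 15 = 3.0
Percentile = Phi(3.0) * 100
Phi(3.0) = 0.99865
= 99.9


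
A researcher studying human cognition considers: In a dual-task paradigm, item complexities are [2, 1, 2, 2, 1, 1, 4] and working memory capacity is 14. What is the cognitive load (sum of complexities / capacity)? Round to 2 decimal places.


Total complexity = 2 + 1 + 2 + 2 + 1 + 1 + 4 = 13
Load = total / capacity = 13 / 14
= 0.93


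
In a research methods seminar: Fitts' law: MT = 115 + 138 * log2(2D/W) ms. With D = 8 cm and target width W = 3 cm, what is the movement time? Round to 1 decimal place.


MT = 115 + 138 * log2(2*8/3)
2D/W = 5.333333
log2(5.333333) = 2.415
MT = 115 + 138 * 2.415
= 448.3 ms


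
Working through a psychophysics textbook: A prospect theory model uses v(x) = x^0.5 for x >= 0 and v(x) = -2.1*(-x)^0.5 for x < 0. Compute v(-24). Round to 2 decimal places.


Since x = -24 < 0, use v(x) = -lambda*(-x)^alpha
(-x) = 24
24^0.5 = 4.899
v(-24) = -2.1 * 4.899
= -10.29


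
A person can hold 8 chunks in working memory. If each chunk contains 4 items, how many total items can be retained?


Total items = chunks * items_per_chunk
= 8 * 4
= 32


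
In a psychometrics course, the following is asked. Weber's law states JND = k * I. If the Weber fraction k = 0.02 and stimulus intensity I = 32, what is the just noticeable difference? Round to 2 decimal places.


JND = k * I
JND = 0.02 * 32
= 0.64


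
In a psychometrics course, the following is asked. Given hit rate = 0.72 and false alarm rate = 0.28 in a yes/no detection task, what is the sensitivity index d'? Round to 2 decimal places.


d' = z(HR) - z(FAR)
z(0.72) = 0.5828
z(0.28) = -0.5828
d' = 0.5828 - -0.5828
= 1.17


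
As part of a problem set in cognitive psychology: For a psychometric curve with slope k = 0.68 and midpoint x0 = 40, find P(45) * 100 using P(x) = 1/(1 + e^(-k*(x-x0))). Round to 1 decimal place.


P(x) = 1/(1 + e^(-0.68*(45 - 40)))
Exponent = -0.68 * 5 = -3.4
e^(-3.4) = 0.033373
P = 1/(1 + 0.033373) = 0.967705
Percentage = 96.8


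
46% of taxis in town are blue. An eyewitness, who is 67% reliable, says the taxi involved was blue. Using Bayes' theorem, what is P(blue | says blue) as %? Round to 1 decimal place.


P(blue | says blue) = P(says blue | blue)*P(blue) / [P(says blue | blue)*P(blue) + P(says blue | not blue)*P(not blue)]
Numerator = 0.67 * 0.46 = 0.3082
False identification = 0.33 * 0.54 = 0.1782
P = 0.3082 / (0.3082 + 0.1782)
= 0.3082 / 0.4864
As percentage = 63.4


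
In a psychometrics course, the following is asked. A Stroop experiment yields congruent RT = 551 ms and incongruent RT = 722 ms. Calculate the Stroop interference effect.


Stroop effect = RT(incongruent) - RT(congruent)
= 722 - 551
= 171 ms


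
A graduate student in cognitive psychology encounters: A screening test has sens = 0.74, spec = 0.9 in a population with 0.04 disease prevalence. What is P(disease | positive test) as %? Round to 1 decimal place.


PPV = (sens * prev) / (sens * prev + (1-spec) * (1-prev))
Numerator = 0.74 * 0.04 = 0.0296
P(positive and no disease) = (1 - spec) * (1 - prev) = (1 - 0.9) * (1 - 0.04) = 0.096
Denominator = 0.0296 + 0.096 = 0.1256
PPV = 0.0296 / 0.1256 = 0.235669
As percentage = 23.6


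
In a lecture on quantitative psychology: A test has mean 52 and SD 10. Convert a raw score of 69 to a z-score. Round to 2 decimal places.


z = (X - mu) / sigma
= (69 - 52) / 10
= 17 / 10
= 1.70


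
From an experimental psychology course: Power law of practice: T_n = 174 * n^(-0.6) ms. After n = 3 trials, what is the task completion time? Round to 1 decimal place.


T_n = 174 * 3^(-0.6)
3^(-0.6) = 0.517282
T_n = 174 * 0.517282
= 90.0 ms


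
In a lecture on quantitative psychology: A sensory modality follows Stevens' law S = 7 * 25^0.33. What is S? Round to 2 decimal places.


S = 7 * 25^0.33
25^0.33 = 2.8928
S = 7 * 2.8928
= 20.25


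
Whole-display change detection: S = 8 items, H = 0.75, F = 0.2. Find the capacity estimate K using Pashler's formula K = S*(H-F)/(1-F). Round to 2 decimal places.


K = S * (H - F) / (1 - F)
H - F = 0.55
1 - F = 0.8
K = 8 * 0.55 / 0.8
= 5.50


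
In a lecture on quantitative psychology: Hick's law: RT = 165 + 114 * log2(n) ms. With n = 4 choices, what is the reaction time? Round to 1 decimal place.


RT = 165 + 114 * log2(4)
log2(4) = 2.0
RT = 165 + 114 * 2.0
= 165 + 228.0
= 393.0 ms


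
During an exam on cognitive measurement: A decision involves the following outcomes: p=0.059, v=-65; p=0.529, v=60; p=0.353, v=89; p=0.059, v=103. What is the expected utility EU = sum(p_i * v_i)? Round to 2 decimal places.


EU = sum(p_i * v_i)
0.059 * -65 = -3.835
0.529 * 60 = 31.74
0.353 * 89 = 31.417
0.059 * 103 = 6.077
EU = -3.835 + 31.74 + 31.417 + 6.077
= 65.40


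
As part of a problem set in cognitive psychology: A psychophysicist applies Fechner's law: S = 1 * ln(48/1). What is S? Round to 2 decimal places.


S = 1 * ln(48/1)
I/I0 = 48.0
ln(48.0) = 3.8712
S = 1 * 3.8712
= 3.87


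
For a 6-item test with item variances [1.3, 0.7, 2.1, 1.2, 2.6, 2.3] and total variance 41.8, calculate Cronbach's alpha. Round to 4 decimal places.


alpha = (k/(k-1)) * (1 - sum(s_i^2)/s_total^2)
sum(item variances) = 10.2
k/(k-1) = 6/5 = 1.2
1 - 10.2/41.8 = 1 - 0.244019 = 0.755981
alpha = 1.2 * 0.755981
= 0.9072


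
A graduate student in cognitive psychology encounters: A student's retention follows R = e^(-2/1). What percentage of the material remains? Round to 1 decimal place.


R = e^(-t/S)
-t/S = -2/1 = -2.0
R = e^(-2.0) = 0.135335
Percentage = 0.135335 * 100
= 13.5


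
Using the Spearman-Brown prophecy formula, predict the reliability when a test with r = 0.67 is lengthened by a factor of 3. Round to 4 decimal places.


r_new = n*r / (1 + (n-1)*r)
Numerator = 3 * 0.67 = 2.01
Denominator = 1 + 2 * 0.67 = 2.34
r_new = 2.01 / 2.34
= 0.8590


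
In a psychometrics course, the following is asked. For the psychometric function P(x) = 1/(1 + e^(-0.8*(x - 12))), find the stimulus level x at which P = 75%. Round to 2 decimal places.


At P = 0.75: 0.75 = 1/(1 + e^(-k*(x-x0)))
Solving: e^(-k*(x-x0)) = 1/3
x = x0 + ln(3)/k
ln(3) = 1.0986
x = 12 + 1.0986/0.8
= 12 + 1.3732
= 13.37


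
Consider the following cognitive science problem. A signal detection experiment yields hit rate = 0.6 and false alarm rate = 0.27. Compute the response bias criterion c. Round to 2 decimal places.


c = -0.5 * (z(HR) + z(FAR))
z(0.6) = 0.2533
z(0.27) = -0.6128
c = -0.5 * (0.2533 + -0.6128)
= -0.5 * -0.3595
= 0.18


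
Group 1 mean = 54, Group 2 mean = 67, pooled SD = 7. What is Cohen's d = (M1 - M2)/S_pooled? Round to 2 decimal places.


Cohen's d = (M1 - M2) / S_pooled
= (54 - 67) / 7
= -13 / 7
= -1.86


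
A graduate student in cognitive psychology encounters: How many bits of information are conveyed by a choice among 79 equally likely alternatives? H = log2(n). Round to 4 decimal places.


H = log2(n)
H = log2(79)
= 6.3038


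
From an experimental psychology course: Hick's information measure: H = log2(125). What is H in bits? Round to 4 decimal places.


H = log2(n)
H = log2(125)
= 6.9658


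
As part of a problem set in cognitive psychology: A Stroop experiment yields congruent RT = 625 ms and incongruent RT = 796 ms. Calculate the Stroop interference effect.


Stroop effect = RT(incongruent) - RT(congruent)
= 796 - 625
= 171 ms


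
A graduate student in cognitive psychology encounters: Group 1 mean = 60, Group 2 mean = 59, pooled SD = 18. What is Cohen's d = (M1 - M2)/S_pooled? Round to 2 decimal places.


Cohen's d = (M1 - M2) / S_pooled
= (60 - 59) / 18
= 1 / 18
= 0.06


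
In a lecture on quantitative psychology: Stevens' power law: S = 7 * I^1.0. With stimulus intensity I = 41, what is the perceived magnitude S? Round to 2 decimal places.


S = 7 * 41^1.0
41^1.0 = 41.0
S = 7 * 41.0
= 287.00


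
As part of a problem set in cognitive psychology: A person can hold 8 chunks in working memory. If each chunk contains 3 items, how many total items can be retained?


Total items = chunks * items_per_chunk
= 8 * 3
= 24


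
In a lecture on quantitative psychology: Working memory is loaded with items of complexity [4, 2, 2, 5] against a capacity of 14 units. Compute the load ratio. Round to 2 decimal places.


Total complexity = 4 + 2 + 2 + 5 = 13
Load = total / capacity = 13 / 14
= 0.93


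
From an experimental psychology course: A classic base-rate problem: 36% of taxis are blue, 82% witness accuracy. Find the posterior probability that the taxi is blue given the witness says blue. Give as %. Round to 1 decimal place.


P(blue | says blue) = P(says blue | blue)*P(blue) / [P(says blue | blue)*P(blue) + P(says blue | not blue)*P(not blue)]
Numerator = 0.82 * 0.36 = 0.2952
False identification = 0.18 * 0.64 = 0.1152
P = 0.2952 / (0.2952 + 0.1152)
= 0.2952 / 0.4104
As percentage = 71.9


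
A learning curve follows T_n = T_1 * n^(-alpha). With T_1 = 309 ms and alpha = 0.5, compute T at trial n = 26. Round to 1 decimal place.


T_n = 309 * 26^(-0.5)
26^(-0.5) = 0.196116
T_n = 309 * 0.196116
= 60.6 ms


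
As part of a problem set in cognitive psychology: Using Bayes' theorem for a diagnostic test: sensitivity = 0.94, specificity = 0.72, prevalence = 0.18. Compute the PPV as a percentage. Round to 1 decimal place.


PPV = (sens * prev) / (sens * prev + (1-spec) * (1-prev))
Numerator = 0.94 * 0.18 = 0.1692
P(positive and no disease) = (1 - spec) * (1 - prev) = (1 - 0.72) * (1 - 0.18) = 0.2296
Denominator = 0.1692 + 0.2296 = 0.3988
PPV = 0.1692 / 0.3988 = 0.424273
As percentage = 42.4


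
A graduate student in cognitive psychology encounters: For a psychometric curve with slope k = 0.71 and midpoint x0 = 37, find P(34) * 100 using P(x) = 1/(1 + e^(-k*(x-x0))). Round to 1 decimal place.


P(x) = 1/(1 + e^(-0.71*(34 - 37)))
Exponent = -0.71 * -3 = 2.13
e^(2.13) = 8.414867
P = 1/(1 + 8.414867) = 0.106215
Percentage = 10.6


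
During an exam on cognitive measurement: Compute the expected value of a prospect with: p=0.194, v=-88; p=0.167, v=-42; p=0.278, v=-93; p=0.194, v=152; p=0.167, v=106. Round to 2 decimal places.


EU = sum(p_i * v_i)
0.194 * -88 = -17.072
0.167 * -42 = -7.014
0.278 * -93 = -25.854
0.194 * 152 = 29.488
0.167 * 106 = 17.702
EU = -17.072 + -7.014 + -25.854 + 29.488 + 17.702
= -2.75


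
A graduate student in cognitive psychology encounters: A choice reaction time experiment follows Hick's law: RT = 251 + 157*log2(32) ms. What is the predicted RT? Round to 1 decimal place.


RT = 251 + 157 * log2(32)
log2(32) = 5.0
RT = 251 + 157 * 5.0
= 251 + 785.0
= 1036.0 ms


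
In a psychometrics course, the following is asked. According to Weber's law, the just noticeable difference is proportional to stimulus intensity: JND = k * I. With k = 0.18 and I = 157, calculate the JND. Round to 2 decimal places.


JND = k * I
JND = 0.18 * 157
= 28.26


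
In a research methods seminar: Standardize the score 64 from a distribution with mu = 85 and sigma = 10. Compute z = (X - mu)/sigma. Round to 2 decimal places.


z = (X - mu) / sigma
= (64 - 85) / 10
= -21 / 10
= -2.10


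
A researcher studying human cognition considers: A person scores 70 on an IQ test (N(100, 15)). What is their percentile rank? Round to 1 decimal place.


z = (IQ - mean) / SD
z = (70 - 100) / 15 = -2.0
Percentile = Phi(-2.0) * 100
Phi(-2.0) = 0.02275
= 2.3


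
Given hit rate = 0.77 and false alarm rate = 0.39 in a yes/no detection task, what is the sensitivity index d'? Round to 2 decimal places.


d' = z(HR) - z(FAR)
z(0.77) = 0.7388
z(0.39) = -0.2793
d' = 0.7388 - -0.2793
= 1.02


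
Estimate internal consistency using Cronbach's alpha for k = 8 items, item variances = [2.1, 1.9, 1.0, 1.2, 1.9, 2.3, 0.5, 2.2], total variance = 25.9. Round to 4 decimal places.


alpha = (k/(k-1)) * (1 - sum(s_i^2)/s_total^2)
sum(item variances) = 13.1
k/(k-1) = 8/7 = 1.142857
1 - 13.1/25.9 = 1 - 0.505792 = 0.494208
alpha = 1.142857 * 0.494208
= 0.5648


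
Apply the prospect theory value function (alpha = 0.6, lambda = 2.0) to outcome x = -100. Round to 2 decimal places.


Since x = -100 < 0, use v(x) = -lambda*(-x)^alpha
(-x) = 100
100^0.6 = 15.8489
v(-100) = -2.0 * 15.8489
= -31.70


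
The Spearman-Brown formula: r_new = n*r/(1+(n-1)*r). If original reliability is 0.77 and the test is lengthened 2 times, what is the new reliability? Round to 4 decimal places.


r_new = n*r / (1 + (n-1)*r)
Numerator = 2 * 0.77 = 1.54
Denominator = 1 + 1 * 0.77 = 1.77
r_new = 1.54 / 1.77
= 0.8701


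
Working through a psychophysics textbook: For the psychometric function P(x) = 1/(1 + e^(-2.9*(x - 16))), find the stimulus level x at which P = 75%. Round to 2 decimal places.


At P = 0.75: 0.75 = 1/(1 + e^(-k*(x-x0)))
Solving: e^(-k*(x-x0)) = 1/3
x = x0 + ln(3)/k
ln(3) = 1.0986
x = 16 + 1.0986/2.9
= 16 + 0.3788
= 16.38


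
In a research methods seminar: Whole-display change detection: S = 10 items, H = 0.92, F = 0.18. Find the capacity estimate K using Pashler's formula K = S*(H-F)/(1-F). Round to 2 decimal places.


K = S * (H - F) / (1 - F)
H - F = 0.74
1 - F = 0.82
K = 10 * 0.74 / 0.82
= 9.02


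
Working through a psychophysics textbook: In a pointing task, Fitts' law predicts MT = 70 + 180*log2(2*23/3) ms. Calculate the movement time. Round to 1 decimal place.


MT = 70 + 180 * log2(2*23/3)
2D/W = 15.333333
log2(15.333333) = 3.9386
MT = 70 + 180 * 3.9386
= 778.9 ms


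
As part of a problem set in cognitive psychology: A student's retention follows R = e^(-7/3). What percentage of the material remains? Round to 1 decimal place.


R = e^(-t/S)
-t/S = -7/3 = -2.333333
R = e^(-2.333333) = 0.096972
Percentage = 0.096972 * 100
= 9.7


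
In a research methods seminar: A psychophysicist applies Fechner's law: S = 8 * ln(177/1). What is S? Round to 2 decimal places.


S = 8 * ln(177/1)
I/I0 = 177.0
ln(177.0) = 5.1761
S = 8 * 5.1761
= 41.41


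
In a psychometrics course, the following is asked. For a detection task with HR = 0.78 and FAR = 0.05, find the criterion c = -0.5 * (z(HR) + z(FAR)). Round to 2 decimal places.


c = -0.5 * (z(HR) + z(FAR))
z(0.78) = 0.7722
z(0.05) = -1.6449
c = -0.5 * (0.7722 + -1.6449)
= -0.5 * -0.8727
= 0.44


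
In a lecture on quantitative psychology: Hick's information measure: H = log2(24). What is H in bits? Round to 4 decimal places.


H = log2(n)
H = log2(24)
= 4.5850


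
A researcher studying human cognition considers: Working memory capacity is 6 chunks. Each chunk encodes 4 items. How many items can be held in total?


Total items = chunks * items_per_chunk
= 6 * 4
= 24


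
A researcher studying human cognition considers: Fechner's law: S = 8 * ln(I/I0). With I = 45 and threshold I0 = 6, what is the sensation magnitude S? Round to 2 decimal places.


S = 8 * ln(45/6)
I/I0 = 7.5
ln(7.5) = 2.0149
S = 8 * 2.0149
= 16.12


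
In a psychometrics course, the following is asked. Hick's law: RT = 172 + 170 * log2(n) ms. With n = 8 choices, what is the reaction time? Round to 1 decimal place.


RT = 172 + 170 * log2(8)
log2(8) = 3.0
RT = 172 + 170 * 3.0
= 172 + 510.0
= 682.0 ms


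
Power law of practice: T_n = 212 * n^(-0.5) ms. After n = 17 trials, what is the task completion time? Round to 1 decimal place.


T_n = 212 * 17^(-0.5)
17^(-0.5) = 0.242536
T_n = 212 * 0.242536
= 51.4 ms


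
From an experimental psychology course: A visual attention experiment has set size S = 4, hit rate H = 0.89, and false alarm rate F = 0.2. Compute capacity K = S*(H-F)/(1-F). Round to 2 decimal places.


K = S * (H - F) / (1 - F)
H - F = 0.69
1 - F = 0.8
K = 4 * 0.69 / 0.8
= 3.45


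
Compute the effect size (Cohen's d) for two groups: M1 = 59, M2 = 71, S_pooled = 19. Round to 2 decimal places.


Cohen's d = (M1 - M2) / S_pooled
= (59 - 71) / 19
= -12 / 19
= -0.63


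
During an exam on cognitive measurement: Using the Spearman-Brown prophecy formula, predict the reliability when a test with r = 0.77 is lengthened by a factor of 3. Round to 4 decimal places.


r_new = n*r / (1 + (n-1)*r)
Numerator = 3 * 0.77 = 2.31
Denominator = 1 + 2 * 0.77 = 2.54
r_new = 2.31 / 2.54
= 0.9094


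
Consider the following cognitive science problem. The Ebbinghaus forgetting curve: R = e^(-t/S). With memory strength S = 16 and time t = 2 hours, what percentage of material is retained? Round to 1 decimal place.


R = e^(-t/S)
-t/S = -2/16 = -0.125
R = e^(-0.125) = 0.882497
Percentage = 0.882497 * 100
= 88.2


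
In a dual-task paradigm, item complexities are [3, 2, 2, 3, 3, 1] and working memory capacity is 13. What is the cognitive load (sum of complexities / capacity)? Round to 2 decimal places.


Total complexity = 3 + 2 + 2 + 3 + 3 + 1 = 14
Load = total / capacity = 14 / 13
= 1.08


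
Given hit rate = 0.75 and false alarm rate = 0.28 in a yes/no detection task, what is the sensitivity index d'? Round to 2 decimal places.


d' = z(HR) - z(FAR)
z(0.75) = 0.6745
z(0.28) = -0.5828
d' = 0.6745 - -0.5828
= 1.26


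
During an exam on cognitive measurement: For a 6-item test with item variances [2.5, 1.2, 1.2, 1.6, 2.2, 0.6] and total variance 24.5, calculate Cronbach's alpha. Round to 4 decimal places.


alpha = (k/(k-1)) * (1 - sum(s_i^2)/s_total^2)
sum(item variances) = 9.3
k/(k-1) = 6/5 = 1.2
1 - 9.3/24.5 = 1 - 0.379592 = 0.620408
alpha = 1.2 * 0.620408
= 0.7445


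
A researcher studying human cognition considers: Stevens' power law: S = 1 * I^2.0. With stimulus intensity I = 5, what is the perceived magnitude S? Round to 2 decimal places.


S = 1 * 5^2.0
5^2.0 = 25.0
S = 1 * 25.0
= 25.00


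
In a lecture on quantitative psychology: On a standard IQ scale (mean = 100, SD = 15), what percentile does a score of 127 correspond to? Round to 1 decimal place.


z = (IQ - mean) / SD
z = (127 - 100) / 15 = 1.8
Percentile = Phi(1.8) * 100
Phi(1.8) = 0.96407
= 96.4


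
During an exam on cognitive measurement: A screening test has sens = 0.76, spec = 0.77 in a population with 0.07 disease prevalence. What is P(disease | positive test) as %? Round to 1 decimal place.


PPV = (sens * prev) / (sens * prev + (1-spec) * (1-prev))
Numerator = 0.76 * 0.07 = 0.0532
P(positive and no disease) = (1 - spec) * (1 - prev) = (1 - 0.77) * (1 - 0.07) = 0.2139
Denominator = 0.0532 + 0.2139 = 0.2671
PPV = 0.0532 / 0.2671 = 0.199176
As percentage = 19.9


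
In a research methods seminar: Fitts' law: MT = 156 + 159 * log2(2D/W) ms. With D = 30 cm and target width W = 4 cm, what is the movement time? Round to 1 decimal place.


MT = 156 + 159 * log2(2*30/4)
2D/W = 15.0
log2(15.0) = 3.9069
MT = 156 + 159 * 3.9069
= 777.2 ms


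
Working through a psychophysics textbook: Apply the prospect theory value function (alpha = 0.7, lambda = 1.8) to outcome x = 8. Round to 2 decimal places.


Since x = 8 >= 0, use v(x) = x^0.7
8^0.7 = 4.2871
v(8) = 4.29


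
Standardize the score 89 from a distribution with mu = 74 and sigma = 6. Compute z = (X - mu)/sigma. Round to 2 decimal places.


z = (X - mu) / sigma
= (89 - 74) / 6
= 15 / 6
= 2.50


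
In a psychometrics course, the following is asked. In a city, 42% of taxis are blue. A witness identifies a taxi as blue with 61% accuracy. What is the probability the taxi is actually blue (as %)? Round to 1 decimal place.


P(blue | says blue) = P(says blue | blue)*P(blue) / [P(says blue | blue)*P(blue) + P(says blue | not blue)*P(not blue)]
Numerator = 0.61 * 0.42 = 0.2562
False identification = 0.39 * 0.58 = 0.2262
P = 0.2562 / (0.2562 + 0.2262)
= 0.2562 / 0.4824
As percentage = 53.1


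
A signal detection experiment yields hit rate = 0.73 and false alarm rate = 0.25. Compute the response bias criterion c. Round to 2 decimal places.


c = -0.5 * (z(HR) + z(FAR))
z(0.73) = 0.6128
z(0.25) = -0.6745
c = -0.5 * (0.6128 + -0.6745)
= -0.5 * -0.0617
= 0.03


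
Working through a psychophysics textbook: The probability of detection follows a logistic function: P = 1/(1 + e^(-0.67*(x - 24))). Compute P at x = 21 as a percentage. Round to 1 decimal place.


P(x) = 1/(1 + e^(-0.67*(21 - 24)))
Exponent = -0.67 * -3 = 2.01
e^(2.01) = 7.463317
P = 1/(1 + 7.463317) = 0.118157
Percentage = 11.8


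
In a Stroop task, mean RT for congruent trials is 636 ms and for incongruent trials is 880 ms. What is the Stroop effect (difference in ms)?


Stroop effect = RT(incongruent) - RT(congruent)
= 880 - 636
= 244 ms


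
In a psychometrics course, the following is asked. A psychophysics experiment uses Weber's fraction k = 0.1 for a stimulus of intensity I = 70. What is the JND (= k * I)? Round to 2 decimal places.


JND = k * I
JND = 0.1 * 70
= 7.00


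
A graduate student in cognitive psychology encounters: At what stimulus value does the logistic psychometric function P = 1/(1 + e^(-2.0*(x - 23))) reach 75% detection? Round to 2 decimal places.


At P = 0.75: 0.75 = 1/(1 + e^(-k*(x-x0)))
Solving: e^(-k*(x-x0)) = 1/3
x = x0 + ln(3)/k
ln(3) = 1.0986
x = 23 + 1.0986/2.0
= 23 + 0.5493
= 23.55


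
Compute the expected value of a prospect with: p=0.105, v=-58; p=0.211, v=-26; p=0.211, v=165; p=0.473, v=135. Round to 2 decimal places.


EU = sum(p_i * v_i)
0.105 * -58 = -6.09
0.211 * -26 = -5.486
0.211 * 165 = 34.815
0.473 * 135 = 63.855
EU = -6.09 + -5.486 + 34.815 + 63.855
= 87.09


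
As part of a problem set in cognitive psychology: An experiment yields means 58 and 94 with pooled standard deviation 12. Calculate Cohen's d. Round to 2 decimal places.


Cohen's d = (M1 - M2) / S_pooled
= (58 - 94) / 12
= -36 / 12
= -3.00


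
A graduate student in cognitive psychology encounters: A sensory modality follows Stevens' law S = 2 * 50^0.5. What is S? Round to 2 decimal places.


S = 2 * 50^0.5
50^0.5 = 7.0711
S = 2 * 7.0711
= 14.14


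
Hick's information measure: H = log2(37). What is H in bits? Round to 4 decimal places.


H = log2(n)
H = log2(37)
= 5.2095


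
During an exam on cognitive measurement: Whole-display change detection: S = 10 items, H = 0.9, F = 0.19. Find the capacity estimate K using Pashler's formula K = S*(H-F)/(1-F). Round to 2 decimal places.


K = S * (H - F) / (1 - F)
H - F = 0.71
1 - F = 0.81
K = 10 * 0.71 / 0.81
= 8.77


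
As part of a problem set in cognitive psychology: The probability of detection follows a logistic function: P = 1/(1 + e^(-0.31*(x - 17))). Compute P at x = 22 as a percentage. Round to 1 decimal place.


P(x) = 1/(1 + e^(-0.31*(22 - 17)))
Exponent = -0.31 * 5 = -1.55
e^(-1.55) = 0.212248
P = 1/(1 + 0.212248) = 0.824914
Percentage = 82.5


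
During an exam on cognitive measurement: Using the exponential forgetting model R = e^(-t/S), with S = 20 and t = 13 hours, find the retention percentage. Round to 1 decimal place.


R = e^(-t/S)
-t/S = -13/20 = -0.65
R = e^(-0.65) = 0.522046
Percentage = 0.522046 * 100
= 52.2


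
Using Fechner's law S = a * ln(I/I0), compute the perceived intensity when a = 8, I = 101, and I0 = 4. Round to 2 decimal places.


S = 8 * ln(101/4)
I/I0 = 25.25
ln(25.25) = 3.2288
S = 8 * 3.2288
= 25.83


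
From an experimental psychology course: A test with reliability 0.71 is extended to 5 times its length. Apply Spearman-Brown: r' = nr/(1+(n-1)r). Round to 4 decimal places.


r_new = n*r / (1 + (n-1)*r)
Numerator = 5 * 0.71 = 3.55
Denominator = 1 + 4 * 0.71 = 3.84
r_new = 3.55 / 3.84
= 0.9245


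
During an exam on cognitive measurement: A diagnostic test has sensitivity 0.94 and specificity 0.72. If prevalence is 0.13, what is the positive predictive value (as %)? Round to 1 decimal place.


PPV = (sens * prev) / (sens * prev + (1-spec) * (1-prev))
Numerator = 0.94 * 0.13 = 0.1222
P(positive and no disease) = (1 - spec) * (1 - prev) = (1 - 0.72) * (1 - 0.13) = 0.2436
Denominator = 0.1222 + 0.2436 = 0.3658
PPV = 0.1222 / 0.3658 = 0.334062
As percentage = 33.4


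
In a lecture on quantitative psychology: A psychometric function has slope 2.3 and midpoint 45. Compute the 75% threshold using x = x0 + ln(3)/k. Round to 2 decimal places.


At P = 0.75: 0.75 = 1/(1 + e^(-k*(x-x0)))
Solving: e^(-k*(x-x0)) = 1/3
x = x0 + ln(3)/k
ln(3) = 1.0986
x = 45 + 1.0986/2.3
= 45 + 0.4777
= 45.48


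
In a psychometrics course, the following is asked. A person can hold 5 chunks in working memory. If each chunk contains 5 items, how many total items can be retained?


Total items = chunks * items_per_chunk
= 5 * 5
= 25


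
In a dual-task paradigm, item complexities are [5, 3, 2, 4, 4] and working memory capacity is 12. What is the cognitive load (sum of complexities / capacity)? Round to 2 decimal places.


Total complexity = 5 + 3 + 2 + 4 + 4 = 18
Load = total / capacity = 18 / 12
= 1.50


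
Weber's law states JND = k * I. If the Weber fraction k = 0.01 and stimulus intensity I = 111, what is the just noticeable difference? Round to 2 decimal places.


JND = k * I
JND = 0.01 * 111
= 1.11


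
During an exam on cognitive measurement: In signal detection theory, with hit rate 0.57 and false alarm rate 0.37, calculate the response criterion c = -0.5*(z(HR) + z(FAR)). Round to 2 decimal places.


c = -0.5 * (z(HR) + z(FAR))
z(0.57) = 0.1764
z(0.37) = -0.3319
c = -0.5 * (0.1764 + -0.3319)
= -0.5 * -0.1555
= 0.08


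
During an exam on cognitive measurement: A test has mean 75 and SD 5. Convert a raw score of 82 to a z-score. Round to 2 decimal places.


z = (X - mu) / sigma
= (82 - 75) / 5
= 7 / 5
= 1.40


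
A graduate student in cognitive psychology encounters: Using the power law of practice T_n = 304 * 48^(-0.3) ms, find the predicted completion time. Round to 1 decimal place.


T_n = 304 * 48^(-0.3)
48^(-0.3) = 0.31306
T_n = 304 * 0.31306
= 95.2 ms


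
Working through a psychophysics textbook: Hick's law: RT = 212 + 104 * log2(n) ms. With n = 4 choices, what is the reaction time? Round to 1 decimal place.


RT = 212 + 104 * log2(4)
log2(4) = 2.0
RT = 212 + 104 * 2.0
= 212 + 208.0
= 420.0 ms


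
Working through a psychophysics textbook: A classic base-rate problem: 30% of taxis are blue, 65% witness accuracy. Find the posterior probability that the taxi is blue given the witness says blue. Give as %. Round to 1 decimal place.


P(blue | says blue) = P(says blue | blue)*P(blue) / [P(says blue | blue)*P(blue) + P(says blue | not blue)*P(not blue)]
Numerator = 0.65 * 0.3 = 0.195
False identification = 0.35 * 0.7 = 0.245
P = 0.195 / (0.195 + 0.245)
= 0.195 / 0.44
As percentage = 44.3


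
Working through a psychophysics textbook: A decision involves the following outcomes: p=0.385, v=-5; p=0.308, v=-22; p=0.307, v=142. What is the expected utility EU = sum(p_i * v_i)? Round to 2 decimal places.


EU = sum(p_i * v_i)
0.385 * -5 = -1.925
0.308 * -22 = -6.776
0.307 * 142 = 43.594
EU = -1.925 + -6.776 + 43.594
= 34.89


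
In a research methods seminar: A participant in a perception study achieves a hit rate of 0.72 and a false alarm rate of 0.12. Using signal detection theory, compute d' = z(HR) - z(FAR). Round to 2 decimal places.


d' = z(HR) - z(FAR)
z(0.72) = 0.5828
z(0.12) = -1.175
d' = 0.5828 - -1.175
= 1.76


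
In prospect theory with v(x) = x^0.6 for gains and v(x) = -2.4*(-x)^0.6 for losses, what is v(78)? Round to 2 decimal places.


Since x = 78 >= 0, use v(x) = x^0.6
78^0.6 = 13.6539
v(78) = 13.65


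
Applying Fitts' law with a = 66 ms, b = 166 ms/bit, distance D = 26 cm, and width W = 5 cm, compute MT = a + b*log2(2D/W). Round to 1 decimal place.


MT = 66 + 166 * log2(2*26/5)
2D/W = 10.4
log2(10.4) = 3.3785
MT = 66 + 166 * 3.3785
= 626.8 ms


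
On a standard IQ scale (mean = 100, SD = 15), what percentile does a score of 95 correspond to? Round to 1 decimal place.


z = (IQ - mean) / SD
z = (95 - 100) / 15 = -0.3333
Percentile = Phi(-0.3333) * 100
Phi(-0.3333) = 0.369454
= 36.9


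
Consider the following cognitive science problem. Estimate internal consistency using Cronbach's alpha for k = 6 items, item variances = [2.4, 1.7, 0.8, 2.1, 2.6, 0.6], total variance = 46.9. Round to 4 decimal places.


alpha = (k/(k-1)) * (1 - sum(s_i^2)/s_total^2)
sum(item variances) = 10.2
k/(k-1) = 6/5 = 1.2
1 - 10.2/46.9 = 1 - 0.217484 = 0.782516
alpha = 1.2 * 0.782516
= 0.9390


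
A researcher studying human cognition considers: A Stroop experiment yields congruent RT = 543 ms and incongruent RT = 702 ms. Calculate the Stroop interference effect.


Stroop effect = RT(incongruent) - RT(congruent)
= 702 - 543
= 159 ms


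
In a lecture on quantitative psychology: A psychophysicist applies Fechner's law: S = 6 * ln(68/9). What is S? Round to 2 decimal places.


S = 6 * ln(68/9)
I/I0 = 7.555556
ln(7.555556) = 2.0223
S = 6 * 2.0223
= 12.13


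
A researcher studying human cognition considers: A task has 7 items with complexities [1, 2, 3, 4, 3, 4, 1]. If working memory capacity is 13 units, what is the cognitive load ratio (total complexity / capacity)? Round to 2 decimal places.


Total complexity = 1 + 2 + 3 + 4 + 3 + 4 + 1 = 18
Load = total / capacity = 18 / 13
= 1.38


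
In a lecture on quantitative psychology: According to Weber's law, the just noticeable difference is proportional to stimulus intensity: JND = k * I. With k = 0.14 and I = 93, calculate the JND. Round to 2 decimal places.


JND = k * I
JND = 0.14 * 93
= 13.02


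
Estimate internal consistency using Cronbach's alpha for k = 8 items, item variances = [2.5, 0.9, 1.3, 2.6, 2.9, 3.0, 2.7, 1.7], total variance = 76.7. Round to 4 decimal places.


alpha = (k/(k-1)) * (1 - sum(s_i^2)/s_total^2)
sum(item variances) = 17.6
k/(k-1) = 8/7 = 1.142857
1 - 17.6/76.7 = 1 - 0.229465 = 0.770535
alpha = 1.142857 * 0.770535
= 0.8806


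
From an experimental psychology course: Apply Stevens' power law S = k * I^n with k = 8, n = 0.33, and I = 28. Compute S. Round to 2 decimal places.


S = 8 * 28^0.33
28^0.33 = 3.003
S = 8 * 3.003
= 24.02


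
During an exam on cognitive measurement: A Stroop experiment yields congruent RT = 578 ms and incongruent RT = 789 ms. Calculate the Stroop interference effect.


Stroop effect = RT(incongruent) - RT(congruent)
= 789 - 578
= 211 ms


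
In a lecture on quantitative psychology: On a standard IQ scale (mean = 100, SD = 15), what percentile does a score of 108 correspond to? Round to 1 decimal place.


z = (IQ - mean) / SD
z = (108 - 100) / 15 = 0.5333
Percentile = Phi(0.5333) * 100
Phi(0.5333) = 0.703087
= 70.3


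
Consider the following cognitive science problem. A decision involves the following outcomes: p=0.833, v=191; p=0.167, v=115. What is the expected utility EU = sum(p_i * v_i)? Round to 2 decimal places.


EU = sum(p_i * v_i)
0.833 * 191 = 159.103
0.167 * 115 = 19.205
EU = 159.103 + 19.205
= 178.31


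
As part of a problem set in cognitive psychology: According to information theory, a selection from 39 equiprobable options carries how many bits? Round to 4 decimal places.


H = log2(n)
H = log2(39)
= 5.2854


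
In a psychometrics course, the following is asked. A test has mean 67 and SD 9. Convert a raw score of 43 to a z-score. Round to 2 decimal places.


z = (X - mu) / sigma
= (43 - 67) / 9
= -24 / 9
= -2.67


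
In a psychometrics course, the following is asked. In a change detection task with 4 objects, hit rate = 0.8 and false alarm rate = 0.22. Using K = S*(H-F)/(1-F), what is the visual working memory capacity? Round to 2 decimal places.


K = S * (H - F) / (1 - F)
H - F = 0.58
1 - F = 0.78
K = 4 * 0.58 / 0.78
= 2.97


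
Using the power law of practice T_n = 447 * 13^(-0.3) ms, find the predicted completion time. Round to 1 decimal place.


T_n = 447 * 13^(-0.3)
13^(-0.3) = 0.463252
T_n = 447 * 0.463252
= 207.1 ms


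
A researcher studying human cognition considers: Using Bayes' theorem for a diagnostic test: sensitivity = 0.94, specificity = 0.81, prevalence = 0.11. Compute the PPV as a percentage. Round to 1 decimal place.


PPV = (sens * prev) / (sens * prev + (1-spec) * (1-prev))
Numerator = 0.94 * 0.11 = 0.1034
P(positive and no disease) = (1 - spec) * (1 - prev) = (1 - 0.81) * (1 - 0.11) = 0.1691
Denominator = 0.1034 + 0.1691 = 0.2725
PPV = 0.1034 / 0.2725 = 0.37945
As percentage = 37.9


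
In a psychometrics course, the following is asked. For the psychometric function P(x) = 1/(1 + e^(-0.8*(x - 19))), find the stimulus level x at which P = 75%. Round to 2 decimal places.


At P = 0.75: 0.75 = 1/(1 + e^(-k*(x-x0)))
Solving: e^(-k*(x-x0)) = 1/3
x = x0 + ln(3)/k
ln(3) = 1.0986
x = 19 + 1.0986/0.8
= 19 + 1.3732
= 20.37
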